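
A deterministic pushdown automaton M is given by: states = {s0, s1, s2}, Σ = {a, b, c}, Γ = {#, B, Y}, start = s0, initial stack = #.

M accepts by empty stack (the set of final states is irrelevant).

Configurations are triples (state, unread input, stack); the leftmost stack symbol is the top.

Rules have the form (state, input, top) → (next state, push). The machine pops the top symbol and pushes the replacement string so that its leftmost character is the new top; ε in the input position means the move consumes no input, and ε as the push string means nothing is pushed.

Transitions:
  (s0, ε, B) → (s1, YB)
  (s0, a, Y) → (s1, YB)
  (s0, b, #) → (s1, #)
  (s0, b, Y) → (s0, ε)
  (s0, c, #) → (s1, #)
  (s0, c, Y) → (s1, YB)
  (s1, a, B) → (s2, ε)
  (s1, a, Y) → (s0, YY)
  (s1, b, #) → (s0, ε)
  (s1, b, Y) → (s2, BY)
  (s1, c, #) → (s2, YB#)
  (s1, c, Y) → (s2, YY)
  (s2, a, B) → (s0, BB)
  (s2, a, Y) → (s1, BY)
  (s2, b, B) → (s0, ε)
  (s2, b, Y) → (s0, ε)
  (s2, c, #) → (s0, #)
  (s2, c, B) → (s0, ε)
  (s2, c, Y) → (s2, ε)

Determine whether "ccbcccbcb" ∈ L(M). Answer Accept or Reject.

(s0, ccbcccbcb, #) ⊢ (s1, cbcccbcb, #) ⊢ (s2, bcccbcb, YB#) ⊢ (s0, cccbcb, B#) ⊢ (s1, cccbcb, YB#) ⊢ (s2, ccbcb, YYB#) ⊢ (s2, cbcb, YB#) ⊢ (s2, bcb, B#) ⊢ (s0, cb, #) ⊢ (s1, b, #) ⊢ (s0, ε, ε)
All input consumed and the stack is empty.

Accept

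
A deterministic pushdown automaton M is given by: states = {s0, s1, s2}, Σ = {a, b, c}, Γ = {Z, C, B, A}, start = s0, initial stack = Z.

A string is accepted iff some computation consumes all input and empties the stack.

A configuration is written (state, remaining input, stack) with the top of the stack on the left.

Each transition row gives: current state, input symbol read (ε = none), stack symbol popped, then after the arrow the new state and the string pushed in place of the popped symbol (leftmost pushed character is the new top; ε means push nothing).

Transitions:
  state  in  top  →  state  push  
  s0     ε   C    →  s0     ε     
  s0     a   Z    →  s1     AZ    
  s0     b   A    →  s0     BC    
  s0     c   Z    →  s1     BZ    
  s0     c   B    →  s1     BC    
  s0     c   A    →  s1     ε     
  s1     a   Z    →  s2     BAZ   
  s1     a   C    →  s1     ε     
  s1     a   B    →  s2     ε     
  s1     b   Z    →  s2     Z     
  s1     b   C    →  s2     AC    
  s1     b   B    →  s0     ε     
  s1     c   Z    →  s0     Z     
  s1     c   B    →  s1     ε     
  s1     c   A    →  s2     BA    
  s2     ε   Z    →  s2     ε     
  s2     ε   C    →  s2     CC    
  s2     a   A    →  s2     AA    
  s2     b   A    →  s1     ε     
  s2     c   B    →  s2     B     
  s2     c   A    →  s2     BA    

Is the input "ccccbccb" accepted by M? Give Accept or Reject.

(s0, ccccbccb, Z)
  read c, top Z: go to s1, push BZ → (s1, cccbccb, BZ)
  read c, top B: go to s1, push ε → (s1, ccbccb, Z)
  read c, top Z: go to s0, push Z → (s0, cbccb, Z)
  read c, top Z: go to s1, push BZ → (s1, bccb, BZ)
  read b, top B: go to s0, push ε → (s0, ccb, Z)
  read c, top Z: go to s1, push BZ → (s1, cb, BZ)
  read c, top B: go to s1, push ε → (s1, b, Z)
  read b, top Z: go to s2, push Z → (s2, ε, Z)
  ε-move, top Z: go to s2, push ε → (s2, ε, ε)
All input consumed and the stack is empty.

Accept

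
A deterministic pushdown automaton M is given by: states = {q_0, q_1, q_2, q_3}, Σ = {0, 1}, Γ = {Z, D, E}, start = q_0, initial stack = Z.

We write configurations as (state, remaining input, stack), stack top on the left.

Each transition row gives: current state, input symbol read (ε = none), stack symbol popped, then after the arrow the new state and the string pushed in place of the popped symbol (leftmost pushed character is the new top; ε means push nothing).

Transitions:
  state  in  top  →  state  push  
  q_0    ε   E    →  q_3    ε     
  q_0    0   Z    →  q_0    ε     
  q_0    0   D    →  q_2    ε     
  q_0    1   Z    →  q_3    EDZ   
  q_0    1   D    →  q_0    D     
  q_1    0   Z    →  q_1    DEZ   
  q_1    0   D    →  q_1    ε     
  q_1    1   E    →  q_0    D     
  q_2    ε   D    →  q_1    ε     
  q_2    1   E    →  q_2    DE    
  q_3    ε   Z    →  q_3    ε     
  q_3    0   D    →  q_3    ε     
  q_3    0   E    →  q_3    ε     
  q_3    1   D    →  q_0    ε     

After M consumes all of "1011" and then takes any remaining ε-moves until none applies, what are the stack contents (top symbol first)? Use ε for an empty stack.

(q_0, 1011, Z)
  read 1, top Z: go to q_3, push EDZ → (q_3, 011, EDZ)
  read 0, top E: go to q_3, push ε → (q_3, 11, DZ)
  read 1, top D: go to q_0, push ε → (q_0, 1, Z)
  read 1, top Z: go to q_3, push EDZ → (q_3, ε, EDZ)
All input consumed in state q_3 with stack EDZ.

EDZ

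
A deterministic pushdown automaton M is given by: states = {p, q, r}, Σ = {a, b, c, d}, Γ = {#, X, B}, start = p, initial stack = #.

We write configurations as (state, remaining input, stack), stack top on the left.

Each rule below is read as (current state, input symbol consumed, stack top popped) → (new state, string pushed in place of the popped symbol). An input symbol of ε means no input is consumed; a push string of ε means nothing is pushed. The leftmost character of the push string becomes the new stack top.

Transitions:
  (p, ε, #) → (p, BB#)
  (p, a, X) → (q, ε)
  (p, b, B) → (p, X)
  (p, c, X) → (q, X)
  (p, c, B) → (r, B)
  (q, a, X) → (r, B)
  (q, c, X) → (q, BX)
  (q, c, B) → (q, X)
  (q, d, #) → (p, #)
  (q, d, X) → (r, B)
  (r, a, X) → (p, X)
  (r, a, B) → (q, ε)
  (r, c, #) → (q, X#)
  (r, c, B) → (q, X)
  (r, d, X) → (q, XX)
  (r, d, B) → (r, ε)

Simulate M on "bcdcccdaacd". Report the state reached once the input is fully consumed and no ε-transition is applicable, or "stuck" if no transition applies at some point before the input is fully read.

(p, bcdcccdaacd, #)
  ε-move, top #: go to p, push BB# → (p, bcdcccdaacd, BB#)
  read b, top B: go to p, push X → (p, cdcccdaacd, XB#)
  read c, top X: go to q, push X → (q, dcccdaacd, XB#)
  read d, top X: go to r, push B → (r, cccdaacd, BB#)
  read c, top B: go to q, push X → (q, ccdaacd, XB#)
  read c, top X: go to q, push BX → (q, cdaacd, BXB#)
  read c, top B: go to q, push X → (q, daacd, XXB#)
  read d, top X: go to r, push B → (r, aacd, BXB#)
  read a, top B: go to q, push ε → (q, acd, XB#)
  read a, top X: go to r, push B → (r, cd, BB#)
  read c, top B: go to q, push X → (q, d, XB#)
  read d, top X: go to r, push B → (r, ε, BB#)
All input consumed; M is in state r.

r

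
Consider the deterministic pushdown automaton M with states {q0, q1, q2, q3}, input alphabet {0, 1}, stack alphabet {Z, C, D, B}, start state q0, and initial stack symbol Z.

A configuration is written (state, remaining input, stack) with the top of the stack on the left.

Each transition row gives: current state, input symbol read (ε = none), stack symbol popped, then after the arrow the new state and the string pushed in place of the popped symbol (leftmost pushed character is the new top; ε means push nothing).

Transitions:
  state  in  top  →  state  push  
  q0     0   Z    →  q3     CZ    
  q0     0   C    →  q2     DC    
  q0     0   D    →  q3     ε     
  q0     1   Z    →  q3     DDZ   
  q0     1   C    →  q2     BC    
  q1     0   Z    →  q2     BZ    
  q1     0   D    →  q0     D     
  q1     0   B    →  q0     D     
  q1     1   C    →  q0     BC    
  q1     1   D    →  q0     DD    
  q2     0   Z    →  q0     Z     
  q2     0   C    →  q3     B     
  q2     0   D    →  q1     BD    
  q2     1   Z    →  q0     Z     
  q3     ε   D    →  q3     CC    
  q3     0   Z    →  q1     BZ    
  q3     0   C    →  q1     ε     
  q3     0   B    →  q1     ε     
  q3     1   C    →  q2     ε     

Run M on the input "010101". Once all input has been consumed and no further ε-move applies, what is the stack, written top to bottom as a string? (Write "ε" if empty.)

(q0, 010101, Z) ⊢ (q3, 10101, CZ) ⊢ (q2, 0101, Z) ⊢ (q0, 101, Z) ⊢ (q3, 01, DDZ) ⊢ (q3, 01, CCDZ) ⊢ (q1, 1, CDZ) ⊢ (q0, ε, BCDZ)
All input consumed in state q0 with stack BCDZ.

BCDZ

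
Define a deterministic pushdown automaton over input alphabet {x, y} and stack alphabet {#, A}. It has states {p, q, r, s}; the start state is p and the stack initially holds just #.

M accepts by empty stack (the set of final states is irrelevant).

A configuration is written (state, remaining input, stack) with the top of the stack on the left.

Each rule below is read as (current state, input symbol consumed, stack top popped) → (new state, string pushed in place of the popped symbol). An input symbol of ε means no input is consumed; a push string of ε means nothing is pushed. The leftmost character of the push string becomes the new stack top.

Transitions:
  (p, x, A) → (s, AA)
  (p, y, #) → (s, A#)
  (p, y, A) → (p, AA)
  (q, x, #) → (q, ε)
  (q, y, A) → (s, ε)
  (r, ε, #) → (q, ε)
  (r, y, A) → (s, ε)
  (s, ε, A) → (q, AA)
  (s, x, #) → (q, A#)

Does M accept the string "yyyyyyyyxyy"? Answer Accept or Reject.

(p, yyyyyyyyxyy, #) ⊢ (s, yyyyyyyxyy, A#) ⊢ (q, yyyyyyyxyy, AA#) ⊢ (s, yyyyyyxyy, A#) ⊢ (q, yyyyyyxyy, AA#) ⊢ (s, yyyyyxyy, A#) ⊢ (q, yyyyyxyy, AA#) ⊢ (s, yyyyxyy, A#) ⊢ (q, yyyyxyy, AA#) ⊢ (s, yyyxyy, A#) ⊢ (q, yyyxyy, AA#) ⊢ (s, yyxyy, A#) ⊢ (q, yyxyy, AA#) ⊢ (s, yxyy, A#) ⊢ (q, yxyy, AA#) ⊢ (s, xyy, A#) ⊢ (q, xyy, AA#)
No transition applies at (q, xyy, AA#); input not fully consumed.

Reject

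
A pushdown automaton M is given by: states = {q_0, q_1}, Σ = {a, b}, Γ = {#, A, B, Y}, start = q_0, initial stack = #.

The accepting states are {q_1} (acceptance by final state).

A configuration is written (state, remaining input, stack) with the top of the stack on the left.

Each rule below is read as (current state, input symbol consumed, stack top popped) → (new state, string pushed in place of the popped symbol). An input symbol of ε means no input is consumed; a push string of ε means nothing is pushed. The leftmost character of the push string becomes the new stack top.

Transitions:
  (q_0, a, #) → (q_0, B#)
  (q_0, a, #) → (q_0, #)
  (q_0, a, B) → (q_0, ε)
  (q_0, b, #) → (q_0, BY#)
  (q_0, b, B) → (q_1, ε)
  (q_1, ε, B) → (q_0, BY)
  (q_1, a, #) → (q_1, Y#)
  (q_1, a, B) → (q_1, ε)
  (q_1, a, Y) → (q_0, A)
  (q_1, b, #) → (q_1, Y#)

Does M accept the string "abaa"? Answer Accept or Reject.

No computation consumes all input and reaches a final state.

Reject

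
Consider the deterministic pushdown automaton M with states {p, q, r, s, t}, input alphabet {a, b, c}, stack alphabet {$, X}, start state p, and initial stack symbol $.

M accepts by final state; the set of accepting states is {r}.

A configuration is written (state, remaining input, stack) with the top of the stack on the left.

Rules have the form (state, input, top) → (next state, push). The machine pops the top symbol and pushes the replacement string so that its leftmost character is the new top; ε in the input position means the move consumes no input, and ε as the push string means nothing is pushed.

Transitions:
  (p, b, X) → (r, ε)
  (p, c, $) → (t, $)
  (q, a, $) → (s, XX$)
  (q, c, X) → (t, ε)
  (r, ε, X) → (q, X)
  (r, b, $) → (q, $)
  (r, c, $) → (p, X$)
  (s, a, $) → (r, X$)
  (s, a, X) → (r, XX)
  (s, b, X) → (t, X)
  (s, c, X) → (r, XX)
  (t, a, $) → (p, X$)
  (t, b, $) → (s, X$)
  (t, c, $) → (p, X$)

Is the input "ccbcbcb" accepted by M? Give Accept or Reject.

(p, ccbcbcb, $)
  read c, top $: go to t, push $ → (t, cbcbcb, $)
  read c, top $: go to p, push X$ → (p, bcbcb, X$)
  read b, top X: go to r, push ε → (r, cbcb, $)
  read c, top $: go to p, push X$ → (p, bcb, X$)
  read b, top X: go to r, push ε → (r, cb, $)
  read c, top $: go to p, push X$ → (p, b, X$)
  read b, top X: go to r, push ε → (r, ε, $)
All input consumed; state r ∈ F.

Accept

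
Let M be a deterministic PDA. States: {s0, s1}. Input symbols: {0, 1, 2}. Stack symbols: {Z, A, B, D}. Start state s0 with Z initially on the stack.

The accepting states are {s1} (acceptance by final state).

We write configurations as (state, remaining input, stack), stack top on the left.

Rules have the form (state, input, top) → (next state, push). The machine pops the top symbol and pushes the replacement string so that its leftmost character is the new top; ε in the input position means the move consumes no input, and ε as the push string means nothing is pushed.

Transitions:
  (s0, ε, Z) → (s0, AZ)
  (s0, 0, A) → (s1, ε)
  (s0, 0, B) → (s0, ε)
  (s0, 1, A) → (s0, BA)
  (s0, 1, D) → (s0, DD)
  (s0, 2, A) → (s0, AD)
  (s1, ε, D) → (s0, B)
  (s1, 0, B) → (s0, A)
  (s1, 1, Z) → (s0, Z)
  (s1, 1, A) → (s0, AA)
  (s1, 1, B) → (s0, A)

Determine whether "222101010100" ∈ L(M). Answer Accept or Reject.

Accept

(s0, 222101010100, Z)
  ε-move, top Z: go to s0, push AZ → (s0, 222101010100, AZ)
  read 2, top A: go to s0, push AD → (s0, 22101010100, ADZ)
  read 2, top A: go to s0, push AD → (s0, 2101010100, ADDZ)
  read 2, top A: go to s0, push AD → (s0, 101010100, ADDDZ)
  read 1, top A: go to s0, push BA → (s0, 01010100, BADDDZ)
  read 0, top B: go to s0, push ε → (s0, 1010100, ADDDZ)
  read 1, top A: go to s0, push BA → (s0, 010100, BADDDZ)
  read 0, top B: go to s0, push ε → (s0, 10100, ADDDZ)
  read 1, top A: go to s0, push BA → (s0, 0100, BADDDZ)
  read 0, top B: go to s0, push ε → (s0, 100, ADDDZ)
  read 1, top A: go to s0, push BA → (s0, 00, BADDDZ)
  read 0, top B: go to s0, push ε → (s0, 0, ADDDZ)
  read 0, top A: go to s1, push ε → (s1, ε, DDDZ)
All input consumed; state s1 ∈ F.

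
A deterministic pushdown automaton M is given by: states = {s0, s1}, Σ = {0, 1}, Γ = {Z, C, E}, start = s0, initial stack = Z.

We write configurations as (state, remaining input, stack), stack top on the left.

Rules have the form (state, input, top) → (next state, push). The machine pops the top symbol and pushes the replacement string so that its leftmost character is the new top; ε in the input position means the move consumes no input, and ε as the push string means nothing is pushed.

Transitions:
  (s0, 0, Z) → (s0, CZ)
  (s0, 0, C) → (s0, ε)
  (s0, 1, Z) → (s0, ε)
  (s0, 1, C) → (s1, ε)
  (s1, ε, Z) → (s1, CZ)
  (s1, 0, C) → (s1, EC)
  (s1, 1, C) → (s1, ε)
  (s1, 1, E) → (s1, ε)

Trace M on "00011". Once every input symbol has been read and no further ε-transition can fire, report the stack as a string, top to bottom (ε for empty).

CZ

(s0, 00011, Z)
  read 0, top Z: go to s0, push CZ → (s0, 0011, CZ)
  read 0, top C: go to s0, push ε → (s0, 011, Z)
  read 0, top Z: go to s0, push CZ → (s0, 11, CZ)
  read 1, top C: go to s1, push ε → (s1, 1, Z)
  ε-move, top Z: go to s1, push CZ → (s1, 1, CZ)
  read 1, top C: go to s1, push ε → (s1, ε, Z)
  ε-move, top Z: go to s1, push CZ → (s1, ε, CZ)
All input consumed in state s1 with stack CZ.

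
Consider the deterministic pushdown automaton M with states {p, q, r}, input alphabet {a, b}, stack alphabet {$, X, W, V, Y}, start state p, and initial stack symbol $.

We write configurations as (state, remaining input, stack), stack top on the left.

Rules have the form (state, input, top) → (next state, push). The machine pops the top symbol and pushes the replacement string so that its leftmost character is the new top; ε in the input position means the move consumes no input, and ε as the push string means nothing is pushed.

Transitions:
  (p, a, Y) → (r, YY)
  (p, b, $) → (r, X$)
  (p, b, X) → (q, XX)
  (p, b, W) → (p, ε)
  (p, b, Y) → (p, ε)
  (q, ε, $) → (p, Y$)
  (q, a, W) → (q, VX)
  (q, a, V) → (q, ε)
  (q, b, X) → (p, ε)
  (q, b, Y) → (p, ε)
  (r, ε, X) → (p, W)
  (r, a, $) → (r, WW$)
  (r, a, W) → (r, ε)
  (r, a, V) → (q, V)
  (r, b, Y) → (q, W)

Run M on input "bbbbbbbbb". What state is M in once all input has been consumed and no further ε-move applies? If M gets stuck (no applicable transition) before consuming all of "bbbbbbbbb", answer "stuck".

(p, bbbbbbbbb, $) ⊢ (r, bbbbbbbb, X$) ⊢ (p, bbbbbbbb, W$) ⊢ (p, bbbbbbb, $) ⊢ (r, bbbbbb, X$) ⊢ (p, bbbbbb, W$) ⊢ (p, bbbbb, $) ⊢ (r, bbbb, X$) ⊢ (p, bbbb, W$) ⊢ (p, bbb, $) ⊢ (r, bb, X$) ⊢ (p, bb, W$) ⊢ (p, b, $) ⊢ (r, ε, X$) ⊢ (p, ε, W$)
All input consumed; M is in state p.

p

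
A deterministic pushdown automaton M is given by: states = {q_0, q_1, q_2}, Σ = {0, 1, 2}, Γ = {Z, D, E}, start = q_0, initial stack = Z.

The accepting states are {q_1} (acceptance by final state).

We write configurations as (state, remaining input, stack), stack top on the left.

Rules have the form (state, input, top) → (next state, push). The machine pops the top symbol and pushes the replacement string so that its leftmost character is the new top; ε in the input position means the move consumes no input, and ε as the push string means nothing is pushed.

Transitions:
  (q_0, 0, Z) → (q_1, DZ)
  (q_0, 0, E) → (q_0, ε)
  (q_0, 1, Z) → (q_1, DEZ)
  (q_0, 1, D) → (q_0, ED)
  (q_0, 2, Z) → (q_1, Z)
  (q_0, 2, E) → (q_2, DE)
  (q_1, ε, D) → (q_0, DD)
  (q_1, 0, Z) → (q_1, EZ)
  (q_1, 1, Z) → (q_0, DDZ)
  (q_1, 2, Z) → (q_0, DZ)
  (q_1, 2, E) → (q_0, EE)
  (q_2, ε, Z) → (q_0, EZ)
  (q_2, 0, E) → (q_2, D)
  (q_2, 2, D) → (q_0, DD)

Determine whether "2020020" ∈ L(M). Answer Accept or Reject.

(q_0, 2020020, Z) ⊢ (q_1, 020020, Z) ⊢ (q_1, 20020, EZ) ⊢ (q_0, 0020, EEZ) ⊢ (q_0, 020, EZ) ⊢ (q_0, 20, Z) ⊢ (q_1, 0, Z) ⊢ (q_1, ε, EZ)
All input consumed; state q_1 ∈ F.

Accept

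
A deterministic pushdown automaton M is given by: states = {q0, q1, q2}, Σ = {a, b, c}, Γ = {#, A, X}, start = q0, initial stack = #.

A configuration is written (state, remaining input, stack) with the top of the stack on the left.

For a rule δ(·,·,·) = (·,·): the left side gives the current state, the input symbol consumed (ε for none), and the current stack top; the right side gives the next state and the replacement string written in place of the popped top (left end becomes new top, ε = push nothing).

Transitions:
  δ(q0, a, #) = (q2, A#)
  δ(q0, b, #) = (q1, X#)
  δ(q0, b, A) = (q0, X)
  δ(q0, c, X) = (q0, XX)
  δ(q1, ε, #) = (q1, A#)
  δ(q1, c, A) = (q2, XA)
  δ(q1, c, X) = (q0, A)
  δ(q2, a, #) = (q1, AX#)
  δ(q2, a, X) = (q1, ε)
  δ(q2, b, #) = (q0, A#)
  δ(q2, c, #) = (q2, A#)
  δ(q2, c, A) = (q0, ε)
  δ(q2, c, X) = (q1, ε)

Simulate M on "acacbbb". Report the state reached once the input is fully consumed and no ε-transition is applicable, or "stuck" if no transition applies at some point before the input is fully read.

stuck

(q0, acacbbb, #)
  read a, top #: go to q2, push A# → (q2, cacbbb, A#)
  read c, top A: go to q0, push ε → (q0, acbbb, #)
  read a, top #: go to q2, push A# → (q2, cbbb, A#)
  read c, top A: go to q0, push ε → (q0, bbb, #)
  read b, top #: go to q1, push X# → (q1, bb, X#)
No transition for (q1, b, top X); M blocks with input bb remaining.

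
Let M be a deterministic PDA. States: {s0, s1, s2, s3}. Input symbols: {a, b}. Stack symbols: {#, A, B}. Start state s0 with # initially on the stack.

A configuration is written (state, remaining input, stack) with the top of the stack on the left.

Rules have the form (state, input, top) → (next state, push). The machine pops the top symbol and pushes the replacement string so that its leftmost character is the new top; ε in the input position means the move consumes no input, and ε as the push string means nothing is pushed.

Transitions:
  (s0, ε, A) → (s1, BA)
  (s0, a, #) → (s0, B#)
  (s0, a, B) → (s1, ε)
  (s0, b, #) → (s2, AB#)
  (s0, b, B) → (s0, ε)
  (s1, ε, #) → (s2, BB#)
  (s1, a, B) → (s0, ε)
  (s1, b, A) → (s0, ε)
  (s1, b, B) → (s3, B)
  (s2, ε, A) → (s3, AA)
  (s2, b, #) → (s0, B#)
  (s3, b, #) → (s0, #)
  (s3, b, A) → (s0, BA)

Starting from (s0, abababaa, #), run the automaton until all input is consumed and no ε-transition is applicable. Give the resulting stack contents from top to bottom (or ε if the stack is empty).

(s0, abababaa, #) ⊢ (s0, bababaa, B#) ⊢ (s0, ababaa, #) ⊢ (s0, babaa, B#) ⊢ (s0, abaa, #) ⊢ (s0, baa, B#) ⊢ (s0, aa, #) ⊢ (s0, a, B#) ⊢ (s1, ε, #) ⊢ (s2, ε, BB#)
All input consumed in state s2 with stack BB#.

BB#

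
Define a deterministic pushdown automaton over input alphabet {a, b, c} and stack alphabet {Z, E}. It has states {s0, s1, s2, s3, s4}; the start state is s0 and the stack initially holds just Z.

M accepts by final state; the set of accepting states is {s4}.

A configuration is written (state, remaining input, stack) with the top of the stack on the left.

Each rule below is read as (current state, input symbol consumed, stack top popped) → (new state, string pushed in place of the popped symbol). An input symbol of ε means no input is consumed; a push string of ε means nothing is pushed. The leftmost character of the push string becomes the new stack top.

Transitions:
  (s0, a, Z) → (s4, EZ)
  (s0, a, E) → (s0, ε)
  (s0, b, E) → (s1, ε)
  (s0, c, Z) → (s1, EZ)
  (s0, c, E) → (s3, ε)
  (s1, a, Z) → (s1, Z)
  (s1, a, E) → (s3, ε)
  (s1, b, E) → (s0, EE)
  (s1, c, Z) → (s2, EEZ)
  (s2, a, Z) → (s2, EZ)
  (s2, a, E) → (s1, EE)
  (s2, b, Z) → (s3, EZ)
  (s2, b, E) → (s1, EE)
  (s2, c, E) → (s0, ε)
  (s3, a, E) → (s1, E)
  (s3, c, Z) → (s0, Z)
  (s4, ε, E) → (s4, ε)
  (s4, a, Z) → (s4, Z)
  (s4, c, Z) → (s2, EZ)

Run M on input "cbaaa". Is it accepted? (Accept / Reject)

Accept

(s0, cbaaa, Z) ⊢ (s1, baaa, EZ) ⊢ (s0, aaa, EEZ) ⊢ (s0, aa, EZ) ⊢ (s0, a, Z) ⊢ (s4, ε, EZ)
All input consumed; state s4 ∈ F.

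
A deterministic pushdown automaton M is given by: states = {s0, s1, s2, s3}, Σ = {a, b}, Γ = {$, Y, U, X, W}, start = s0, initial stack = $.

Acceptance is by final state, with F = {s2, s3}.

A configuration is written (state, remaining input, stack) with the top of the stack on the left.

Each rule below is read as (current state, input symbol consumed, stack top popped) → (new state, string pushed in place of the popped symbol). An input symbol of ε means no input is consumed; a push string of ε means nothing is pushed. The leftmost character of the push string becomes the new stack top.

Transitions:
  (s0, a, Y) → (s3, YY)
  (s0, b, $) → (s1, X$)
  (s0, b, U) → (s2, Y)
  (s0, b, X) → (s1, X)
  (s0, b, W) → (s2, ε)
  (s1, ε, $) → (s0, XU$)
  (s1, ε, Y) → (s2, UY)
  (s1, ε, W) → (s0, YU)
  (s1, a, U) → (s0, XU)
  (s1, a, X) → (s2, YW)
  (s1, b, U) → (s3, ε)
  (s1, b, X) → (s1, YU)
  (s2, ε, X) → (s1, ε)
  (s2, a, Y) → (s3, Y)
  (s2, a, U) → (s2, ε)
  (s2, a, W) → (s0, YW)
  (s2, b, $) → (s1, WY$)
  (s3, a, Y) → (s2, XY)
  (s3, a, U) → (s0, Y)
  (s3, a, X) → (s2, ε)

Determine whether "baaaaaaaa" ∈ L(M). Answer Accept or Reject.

Accept

(s0, baaaaaaaa, $)
  read b, top $: go to s1, push X$ → (s1, aaaaaaaa, X$)
  read a, top X: go to s2, push YW → (s2, aaaaaaa, YW$)
  read a, top Y: go to s3, push Y → (s3, aaaaaa, YW$)
  read a, top Y: go to s2, push XY → (s2, aaaaa, XYW$)
  ε-move, top X: go to s1, push ε → (s1, aaaaa, YW$)
  ε-move, top Y: go to s2, push UY → (s2, aaaaa, UYW$)
  read a, top U: go to s2, push ε → (s2, aaaa, YW$)
  read a, top Y: go to s3, push Y → (s3, aaa, YW$)
  read a, top Y: go to s2, push XY → (s2, aa, XYW$)
  ε-move, top X: go to s1, push ε → (s1, aa, YW$)
  ε-move, top Y: go to s2, push UY → (s2, aa, UYW$)
  read a, top U: go to s2, push ε → (s2, a, YW$)
  read a, top Y: go to s3, push Y → (s3, ε, YW$)
All input consumed; state s3 ∈ F.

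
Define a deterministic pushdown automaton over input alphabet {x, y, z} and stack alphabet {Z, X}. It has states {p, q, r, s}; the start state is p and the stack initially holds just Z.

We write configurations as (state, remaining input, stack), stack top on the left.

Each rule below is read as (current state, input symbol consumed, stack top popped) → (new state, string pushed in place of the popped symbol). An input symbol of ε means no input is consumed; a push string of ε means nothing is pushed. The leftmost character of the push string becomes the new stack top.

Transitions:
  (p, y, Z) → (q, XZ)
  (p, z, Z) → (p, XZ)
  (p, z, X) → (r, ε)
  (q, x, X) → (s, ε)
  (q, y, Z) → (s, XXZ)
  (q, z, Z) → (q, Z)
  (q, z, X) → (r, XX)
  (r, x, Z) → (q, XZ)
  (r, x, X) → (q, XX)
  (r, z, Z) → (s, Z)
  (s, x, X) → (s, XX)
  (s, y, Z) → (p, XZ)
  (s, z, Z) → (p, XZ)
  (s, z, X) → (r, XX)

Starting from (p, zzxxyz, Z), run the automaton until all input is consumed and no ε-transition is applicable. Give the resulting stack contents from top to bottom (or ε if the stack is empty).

(p, zzxxyz, Z)
  read z, top Z: go to p, push XZ → (p, zxxyz, XZ)
  read z, top X: go to r, push ε → (r, xxyz, Z)
  read x, top Z: go to q, push XZ → (q, xyz, XZ)
  read x, top X: go to s, push ε → (s, yz, Z)
  read y, top Z: go to p, push XZ → (p, z, XZ)
  read z, top X: go to r, push ε → (r, ε, Z)
All input consumed in state r with stack Z.

Z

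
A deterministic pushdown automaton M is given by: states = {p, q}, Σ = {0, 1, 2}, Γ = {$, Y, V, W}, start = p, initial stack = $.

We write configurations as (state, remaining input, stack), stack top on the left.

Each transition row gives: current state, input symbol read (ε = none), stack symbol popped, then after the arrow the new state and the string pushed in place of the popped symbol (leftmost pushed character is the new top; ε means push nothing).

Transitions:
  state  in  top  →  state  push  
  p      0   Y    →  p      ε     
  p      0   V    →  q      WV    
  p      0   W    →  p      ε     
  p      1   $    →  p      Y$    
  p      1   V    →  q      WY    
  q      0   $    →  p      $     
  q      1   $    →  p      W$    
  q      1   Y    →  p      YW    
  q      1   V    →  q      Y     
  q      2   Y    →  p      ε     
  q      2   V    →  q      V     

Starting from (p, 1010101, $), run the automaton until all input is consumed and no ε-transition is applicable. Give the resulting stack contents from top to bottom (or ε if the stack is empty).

Y$

(p, 1010101, $)
  read 1, top $: go to p, push Y$ → (p, 010101, Y$)
  read 0, top Y: go to p, push ε → (p, 10101, $)
  read 1, top $: go to p, push Y$ → (p, 0101, Y$)
  read 0, top Y: go to p, push ε → (p, 101, $)
  read 1, top $: go to p, push Y$ → (p, 01, Y$)
  read 0, top Y: go to p, push ε → (p, 1, $)
  read 1, top $: go to p, push Y$ → (p, ε, Y$)
All input consumed in state p with stack Y$.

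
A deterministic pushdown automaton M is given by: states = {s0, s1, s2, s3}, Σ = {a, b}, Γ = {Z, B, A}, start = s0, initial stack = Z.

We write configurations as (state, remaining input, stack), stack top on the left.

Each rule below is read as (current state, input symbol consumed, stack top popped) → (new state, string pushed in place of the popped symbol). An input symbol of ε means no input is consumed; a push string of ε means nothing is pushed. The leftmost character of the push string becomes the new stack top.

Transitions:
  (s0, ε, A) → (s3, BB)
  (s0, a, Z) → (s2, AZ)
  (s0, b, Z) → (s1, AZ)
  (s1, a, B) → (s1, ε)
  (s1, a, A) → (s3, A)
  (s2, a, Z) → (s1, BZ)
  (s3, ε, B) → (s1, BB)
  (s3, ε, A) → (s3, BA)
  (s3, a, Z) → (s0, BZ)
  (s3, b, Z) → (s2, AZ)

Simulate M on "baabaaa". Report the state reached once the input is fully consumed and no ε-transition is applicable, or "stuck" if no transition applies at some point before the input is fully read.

(s0, baabaaa, Z) ⊢ (s1, aabaaa, AZ) ⊢ (s3, abaaa, AZ) ⊢ (s3, abaaa, BAZ) ⊢ (s1, abaaa, BBAZ) ⊢ (s1, baaa, BAZ)
No transition for (s1, b, top B); M blocks with input baaa remaining.

stuck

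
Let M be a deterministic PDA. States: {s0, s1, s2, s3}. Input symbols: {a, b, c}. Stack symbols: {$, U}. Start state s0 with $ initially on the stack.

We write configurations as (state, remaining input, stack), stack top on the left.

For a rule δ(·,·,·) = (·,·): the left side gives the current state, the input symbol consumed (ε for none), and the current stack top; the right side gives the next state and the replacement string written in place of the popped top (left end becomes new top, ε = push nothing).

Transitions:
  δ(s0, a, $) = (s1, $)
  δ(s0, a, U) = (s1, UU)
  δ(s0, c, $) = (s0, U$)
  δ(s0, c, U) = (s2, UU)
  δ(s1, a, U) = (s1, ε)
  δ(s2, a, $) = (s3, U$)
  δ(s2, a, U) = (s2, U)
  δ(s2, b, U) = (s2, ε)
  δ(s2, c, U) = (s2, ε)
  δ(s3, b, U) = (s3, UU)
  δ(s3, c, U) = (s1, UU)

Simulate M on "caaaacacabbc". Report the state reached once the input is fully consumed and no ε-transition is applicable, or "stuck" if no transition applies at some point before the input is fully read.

(s0, caaaacacabbc, $)
  read c, top $: go to s0, push U$ → (s0, aaaacacabbc, U$)
  read a, top U: go to s1, push UU → (s1, aaacacabbc, UU$)
  read a, top U: go to s1, push ε → (s1, aacacabbc, U$)
  read a, top U: go to s1, push ε → (s1, acacabbc, $)
No transition for (s1, a, top $); M blocks with input acacabbc remaining.

stuck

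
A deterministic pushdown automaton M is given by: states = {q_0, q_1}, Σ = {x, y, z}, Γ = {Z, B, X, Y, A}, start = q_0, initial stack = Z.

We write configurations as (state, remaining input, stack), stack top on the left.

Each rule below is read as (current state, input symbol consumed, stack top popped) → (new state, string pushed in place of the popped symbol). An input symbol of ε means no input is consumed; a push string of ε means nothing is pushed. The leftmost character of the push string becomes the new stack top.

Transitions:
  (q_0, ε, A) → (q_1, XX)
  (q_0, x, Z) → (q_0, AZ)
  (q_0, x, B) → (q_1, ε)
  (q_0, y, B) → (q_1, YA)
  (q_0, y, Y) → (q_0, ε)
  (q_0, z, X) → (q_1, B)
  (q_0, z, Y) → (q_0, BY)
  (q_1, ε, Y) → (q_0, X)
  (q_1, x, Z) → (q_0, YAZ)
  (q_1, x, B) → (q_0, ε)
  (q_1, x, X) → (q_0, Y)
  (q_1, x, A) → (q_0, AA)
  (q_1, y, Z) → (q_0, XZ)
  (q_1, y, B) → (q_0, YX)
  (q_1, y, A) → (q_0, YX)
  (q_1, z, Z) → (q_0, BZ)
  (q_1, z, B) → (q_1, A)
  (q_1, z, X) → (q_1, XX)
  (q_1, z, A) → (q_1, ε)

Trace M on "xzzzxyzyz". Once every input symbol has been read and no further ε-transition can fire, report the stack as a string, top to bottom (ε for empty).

BYXXXXZ

(q_0, xzzzxyzyz, Z)
  read x, top Z: go to q_0, push AZ → (q_0, zzzxyzyz, AZ)
  ε-move, top A: go to q_1, push XX → (q_1, zzzxyzyz, XXZ)
  read z, top X: go to q_1, push XX → (q_1, zzxyzyz, XXXZ)
  read z, top X: go to q_1, push XX → (q_1, zxyzyz, XXXXZ)
  read z, top X: go to q_1, push XX → (q_1, xyzyz, XXXXXZ)
  read x, top X: go to q_0, push Y → (q_0, yzyz, YXXXXZ)
  read y, top Y: go to q_0, push ε → (q_0, zyz, XXXXZ)
  read z, top X: go to q_1, push B → (q_1, yz, BXXXZ)
  read y, top B: go to q_0, push YX → (q_0, z, YXXXXZ)
  read z, top Y: go to q_0, push BY → (q_0, ε, BYXXXXZ)
All input consumed in state q_0 with stack BYXXXXZ.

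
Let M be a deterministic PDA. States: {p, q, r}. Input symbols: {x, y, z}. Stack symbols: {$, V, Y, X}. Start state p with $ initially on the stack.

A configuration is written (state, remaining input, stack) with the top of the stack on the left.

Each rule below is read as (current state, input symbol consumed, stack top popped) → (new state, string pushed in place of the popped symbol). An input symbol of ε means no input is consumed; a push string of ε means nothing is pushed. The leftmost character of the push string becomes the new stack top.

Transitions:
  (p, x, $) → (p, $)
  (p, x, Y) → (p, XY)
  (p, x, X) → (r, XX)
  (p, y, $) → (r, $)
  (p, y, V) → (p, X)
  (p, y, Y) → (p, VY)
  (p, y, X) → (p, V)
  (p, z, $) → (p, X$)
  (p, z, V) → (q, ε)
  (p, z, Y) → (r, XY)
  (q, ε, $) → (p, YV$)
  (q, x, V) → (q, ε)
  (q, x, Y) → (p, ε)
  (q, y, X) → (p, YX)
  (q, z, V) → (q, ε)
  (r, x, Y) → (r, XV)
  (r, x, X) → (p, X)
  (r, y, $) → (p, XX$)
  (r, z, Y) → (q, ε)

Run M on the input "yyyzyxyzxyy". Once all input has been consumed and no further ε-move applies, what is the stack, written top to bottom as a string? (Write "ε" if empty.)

(p, yyyzyxyzxyy, $)
  read y, top $: go to r, push $ → (r, yyzyxyzxyy, $)
  read y, top $: go to p, push XX$ → (p, yzyxyzxyy, XX$)
  read y, top X: go to p, push V → (p, zyxyzxyy, VX$)
  read z, top V: go to q, push ε → (q, yxyzxyy, X$)
  read y, top X: go to p, push YX → (p, xyzxyy, YX$)
  read x, top Y: go to p, push XY → (p, yzxyy, XYX$)
  read y, top X: go to p, push V → (p, zxyy, VYX$)
  read z, top V: go to q, push ε → (q, xyy, YX$)
  read x, top Y: go to p, push ε → (p, yy, X$)
  read y, top X: go to p, push V → (p, y, V$)
  read y, top V: go to p, push X → (p, ε, X$)
All input consumed in state p with stack X$.

X$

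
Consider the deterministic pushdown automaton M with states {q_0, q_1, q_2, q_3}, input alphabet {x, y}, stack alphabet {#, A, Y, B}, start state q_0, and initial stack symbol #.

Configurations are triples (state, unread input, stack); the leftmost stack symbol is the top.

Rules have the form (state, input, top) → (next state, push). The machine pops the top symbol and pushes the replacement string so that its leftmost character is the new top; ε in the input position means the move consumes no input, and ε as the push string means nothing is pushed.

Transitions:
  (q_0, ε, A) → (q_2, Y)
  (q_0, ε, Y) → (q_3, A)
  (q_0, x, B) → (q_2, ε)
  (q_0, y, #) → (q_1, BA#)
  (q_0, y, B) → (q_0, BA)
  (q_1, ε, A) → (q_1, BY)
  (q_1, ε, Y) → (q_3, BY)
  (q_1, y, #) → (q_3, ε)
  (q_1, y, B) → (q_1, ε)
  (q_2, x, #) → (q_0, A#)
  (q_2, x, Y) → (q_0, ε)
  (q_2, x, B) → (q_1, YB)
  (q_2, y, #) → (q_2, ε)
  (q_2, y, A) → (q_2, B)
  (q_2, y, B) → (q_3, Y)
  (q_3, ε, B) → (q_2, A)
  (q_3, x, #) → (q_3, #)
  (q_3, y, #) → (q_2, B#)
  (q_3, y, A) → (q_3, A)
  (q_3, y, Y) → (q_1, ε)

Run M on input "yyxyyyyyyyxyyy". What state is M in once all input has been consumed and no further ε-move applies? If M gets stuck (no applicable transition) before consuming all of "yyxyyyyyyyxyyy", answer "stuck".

stuck

(q_0, yyxyyyyyyyxyyy, #) ⊢ (q_1, yxyyyyyyyxyyy, BA#) ⊢ (q_1, xyyyyyyyxyyy, A#) ⊢ (q_1, xyyyyyyyxyyy, BY#)
No transition for (q_1, x, top B); M blocks with input xyyyyyyyxyyy remaining.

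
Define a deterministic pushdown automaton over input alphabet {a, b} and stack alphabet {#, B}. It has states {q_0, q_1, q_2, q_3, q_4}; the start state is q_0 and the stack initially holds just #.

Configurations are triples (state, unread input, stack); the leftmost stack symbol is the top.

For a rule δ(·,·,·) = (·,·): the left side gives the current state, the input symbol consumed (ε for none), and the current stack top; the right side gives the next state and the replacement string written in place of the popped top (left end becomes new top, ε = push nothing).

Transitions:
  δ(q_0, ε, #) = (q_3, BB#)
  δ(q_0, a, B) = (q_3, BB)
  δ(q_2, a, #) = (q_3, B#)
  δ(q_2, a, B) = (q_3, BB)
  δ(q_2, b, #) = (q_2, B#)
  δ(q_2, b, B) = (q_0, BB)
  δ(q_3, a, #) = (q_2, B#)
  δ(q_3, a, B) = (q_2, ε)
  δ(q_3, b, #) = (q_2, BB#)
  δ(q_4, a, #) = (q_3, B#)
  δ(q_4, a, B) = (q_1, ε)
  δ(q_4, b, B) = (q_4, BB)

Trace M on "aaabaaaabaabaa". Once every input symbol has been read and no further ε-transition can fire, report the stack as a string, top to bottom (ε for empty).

(q_0, aaabaaaabaabaa, #) ⊢ (q_3, aaabaaaabaabaa, BB#) ⊢ (q_2, aabaaaabaabaa, B#) ⊢ (q_3, abaaaabaabaa, BB#) ⊢ (q_2, baaaabaabaa, B#) ⊢ (q_0, aaaabaabaa, BB#) ⊢ (q_3, aaabaabaa, BBB#) ⊢ (q_2, aabaabaa, BB#) ⊢ (q_3, abaabaa, BBB#) ⊢ (q_2, baabaa, BB#) ⊢ (q_0, aabaa, BBB#) ⊢ (q_3, abaa, BBBB#) ⊢ (q_2, baa, BBB#) ⊢ (q_0, aa, BBBB#) ⊢ (q_3, a, BBBBB#) ⊢ (q_2, ε, BBBB#)
All input consumed in state q_2 with stack BBBB#.

BBBB#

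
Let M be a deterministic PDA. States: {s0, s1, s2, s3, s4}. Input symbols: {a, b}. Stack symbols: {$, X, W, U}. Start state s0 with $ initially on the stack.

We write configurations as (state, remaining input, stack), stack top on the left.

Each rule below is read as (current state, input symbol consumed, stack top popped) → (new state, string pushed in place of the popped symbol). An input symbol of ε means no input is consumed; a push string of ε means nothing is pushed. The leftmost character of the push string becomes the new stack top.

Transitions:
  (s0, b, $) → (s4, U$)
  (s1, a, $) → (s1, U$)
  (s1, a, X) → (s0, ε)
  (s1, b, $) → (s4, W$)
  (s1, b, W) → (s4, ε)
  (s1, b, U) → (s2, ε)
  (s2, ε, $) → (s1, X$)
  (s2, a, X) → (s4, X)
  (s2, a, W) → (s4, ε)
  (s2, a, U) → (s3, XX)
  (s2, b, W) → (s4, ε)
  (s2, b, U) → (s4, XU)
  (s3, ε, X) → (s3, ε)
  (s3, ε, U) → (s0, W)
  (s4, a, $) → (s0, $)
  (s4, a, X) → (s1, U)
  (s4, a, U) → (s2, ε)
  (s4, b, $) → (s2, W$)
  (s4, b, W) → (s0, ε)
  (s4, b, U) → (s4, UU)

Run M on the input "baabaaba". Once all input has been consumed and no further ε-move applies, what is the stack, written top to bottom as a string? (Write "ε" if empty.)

(s0, baabaaba, $)
  read b, top $: go to s4, push U$ → (s4, aabaaba, U$)
  read a, top U: go to s2, push ε → (s2, abaaba, $)
  ε-move, top $: go to s1, push X$ → (s1, abaaba, X$)
  read a, top X: go to s0, push ε → (s0, baaba, $)
  read b, top $: go to s4, push U$ → (s4, aaba, U$)
  read a, top U: go to s2, push ε → (s2, aba, $)
  ε-move, top $: go to s1, push X$ → (s1, aba, X$)
  read a, top X: go to s0, push ε → (s0, ba, $)
  read b, top $: go to s4, push U$ → (s4, a, U$)
  read a, top U: go to s2, push ε → (s2, ε, $)
  ε-move, top $: go to s1, push X$ → (s1, ε, X$)
All input consumed in state s1 with stack X$.

X$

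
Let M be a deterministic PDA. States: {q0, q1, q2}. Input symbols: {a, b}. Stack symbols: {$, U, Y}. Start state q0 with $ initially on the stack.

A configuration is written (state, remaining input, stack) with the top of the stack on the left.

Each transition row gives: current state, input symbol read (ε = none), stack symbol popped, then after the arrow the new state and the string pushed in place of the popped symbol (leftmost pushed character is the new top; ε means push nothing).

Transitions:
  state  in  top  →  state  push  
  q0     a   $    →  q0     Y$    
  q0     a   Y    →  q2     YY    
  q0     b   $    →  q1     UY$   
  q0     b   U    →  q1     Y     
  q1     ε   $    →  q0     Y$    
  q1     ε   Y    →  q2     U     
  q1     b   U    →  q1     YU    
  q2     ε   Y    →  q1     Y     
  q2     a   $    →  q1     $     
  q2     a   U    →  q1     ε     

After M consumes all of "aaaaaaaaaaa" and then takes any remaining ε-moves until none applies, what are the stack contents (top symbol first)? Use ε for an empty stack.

UY$

(q0, aaaaaaaaaaa, $)
  read a, top $: go to q0, push Y$ → (q0, aaaaaaaaaa, Y$)
  read a, top Y: go to q2, push YY → (q2, aaaaaaaaa, YY$)
  ε-move, top Y: go to q1, push Y → (q1, aaaaaaaaa, YY$)
  ε-move, top Y: go to q2, push U → (q2, aaaaaaaaa, UY$)
  read a, top U: go to q1, push ε → (q1, aaaaaaaa, Y$)
  ε-move, top Y: go to q2, push U → (q2, aaaaaaaa, U$)
  read a, top U: go to q1, push ε → (q1, aaaaaaa, $)
  ε-move, top $: go to q0, push Y$ → (q0, aaaaaaa, Y$)
  read a, top Y: go to q2, push YY → (q2, aaaaaa, YY$)
  ε-move, top Y: go to q1, push Y → (q1, aaaaaa, YY$)
  ε-move, top Y: go to q2, push U → (q2, aaaaaa, UY$)
  read a, top U: go to q1, push ε → (q1, aaaaa, Y$)
  ε-move, top Y: go to q2, push U → (q2, aaaaa, U$)
  read a, top U: go to q1, push ε → (q1, aaaa, $)
  ε-move, top $: go to q0, push Y$ → (q0, aaaa, Y$)
  read a, top Y: go to q2, push YY → (q2, aaa, YY$)
  ε-move, top Y: go to q1, push Y → (q1, aaa, YY$)
  ε-move, top Y: go to q2, push U → (q2, aaa, UY$)
  read a, top U: go to q1, push ε → (q1, aa, Y$)
  ε-move, top Y: go to q2, push U → (q2, aa, U$)
  read a, top U: go to q1, push ε → (q1, a, $)
  ε-move, top $: go to q0, push Y$ → (q0, a, Y$)
  read a, top Y: go to q2, push YY → (q2, ε, YY$)
  ε-move, top Y: go to q1, push Y → (q1, ε, YY$)
  ε-move, top Y: go to q2, push U → (q2, ε, UY$)
All input consumed in state q2 with stack UY$.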